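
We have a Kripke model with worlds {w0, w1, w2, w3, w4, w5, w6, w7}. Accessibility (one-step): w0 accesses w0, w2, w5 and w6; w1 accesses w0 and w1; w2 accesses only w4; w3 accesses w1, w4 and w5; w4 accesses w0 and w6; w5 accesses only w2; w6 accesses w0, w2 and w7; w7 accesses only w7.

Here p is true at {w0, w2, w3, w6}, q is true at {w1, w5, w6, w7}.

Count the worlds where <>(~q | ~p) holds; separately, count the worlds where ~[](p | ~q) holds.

8 and 5

For <>(~q | ~p):
w0: successors {w0, w2, w5, w6}; ~q | ~p there: w0:T, w2:T, w5:T, w6:F. ✓
w1: successors {w0, w1}; ~q | ~p there: w0:T, w1:T. ✓
w2: successors {w4}; ~q | ~p there: w4:T. ✓
w3: successors {w1, w4, w5}; ~q | ~p there: w1:T, w4:T, w5:T. ✓
w4: successors {w0, w6}; ~q | ~p there: w0:T, w6:F. ✓
w5: successors {w2}; ~q | ~p there: w2:T. ✓
w6: successors {w0, w2, w7}; ~q | ~p there: w0:T, w2:T, w7:T. ✓
w7: successors {w7}; ~q | ~p there: w7:T. ✓
— 8 worlds.
For ~[](p | ~q):
w0: [](p | ~q) is F. ✓
w1: [](p | ~q) is F. ✓
w2: [](p | ~q) is T. ✗
w3: [](p | ~q) is F. ✓
w4: [](p | ~q) is T. ✗
w5: [](p | ~q) is T. ✗
w6: [](p | ~q) is F. ✓
w7: [](p | ~q) is F. ✓
— 5 worlds.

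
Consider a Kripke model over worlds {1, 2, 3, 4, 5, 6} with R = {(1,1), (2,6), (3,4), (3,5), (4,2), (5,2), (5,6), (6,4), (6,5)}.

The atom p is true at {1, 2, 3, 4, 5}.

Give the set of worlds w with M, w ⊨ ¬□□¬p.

{1, 2, 3, 5, 6}

1: □□¬p is F. ✓
2: □□¬p is F. ✓
3: □□¬p is F. ✓
4: □□¬p is T. ✗
5: □□¬p is F. ✓
6: □□¬p is F. ✓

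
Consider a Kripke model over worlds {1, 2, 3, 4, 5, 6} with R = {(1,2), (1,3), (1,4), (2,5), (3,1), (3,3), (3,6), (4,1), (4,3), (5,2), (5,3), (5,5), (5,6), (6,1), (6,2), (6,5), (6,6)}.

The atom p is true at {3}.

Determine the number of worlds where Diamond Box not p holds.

1: successors {2, 3, 4}; Box not p there: 2:T, 3:F, 4:F. ✓
2: successors {5}; Box not p there: 5:F. ✗
3: successors {1, 3, 6}; Box not p there: 1:F, 3:F, 6:T. ✓
4: successors {1, 3}; Box not p there: 1:F, 3:F. ✗
5: successors {2, 3, 5, 6}; Box not p there: 2:T, 3:F, 5:F, 6:T. ✓
6: successors {1, 2, 5, 6}; Box not p there: 1:F, 2:T, 5:F, 6:T. ✓
Satisfying worlds: {1, 3, 5, 6}.

4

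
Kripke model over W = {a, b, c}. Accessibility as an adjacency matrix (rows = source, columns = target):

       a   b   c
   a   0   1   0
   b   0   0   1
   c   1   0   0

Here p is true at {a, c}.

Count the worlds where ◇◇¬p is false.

a: successors {b}; ◇¬p there: b:F. ✗
b: successors {c}; ◇¬p there: c:F. ✗
c: successors {a}; ◇¬p there: a:T. ✓
Satisfying worlds: {c}.
So ◇◇¬p fails at the other 2 worlds.

2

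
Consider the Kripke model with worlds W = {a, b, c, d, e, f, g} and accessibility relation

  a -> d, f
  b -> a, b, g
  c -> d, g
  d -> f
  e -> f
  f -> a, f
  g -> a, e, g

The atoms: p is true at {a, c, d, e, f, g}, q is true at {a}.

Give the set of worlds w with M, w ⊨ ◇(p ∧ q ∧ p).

a: successors {d, f}; p ∧ q ∧ p there: d:F, f:F. ✗
b: successors {a, b, g}; p ∧ q ∧ p there: a:T, b:F, g:F. ✓
c: successors {d, g}; p ∧ q ∧ p there: d:F, g:F. ✗
d: successors {f}; p ∧ q ∧ p there: f:F. ✗
e: successors {f}; p ∧ q ∧ p there: f:F. ✗
f: successors {a, f}; p ∧ q ∧ p there: a:T, f:F. ✓
g: successors {a, e, g}; p ∧ q ∧ p there: a:T, e:F, g:F. ✓

{b, f, g}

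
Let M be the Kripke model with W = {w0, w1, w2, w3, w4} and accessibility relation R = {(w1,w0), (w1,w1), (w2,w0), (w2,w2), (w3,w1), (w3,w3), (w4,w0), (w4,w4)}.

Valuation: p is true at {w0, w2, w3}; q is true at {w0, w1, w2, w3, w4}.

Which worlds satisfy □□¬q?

w0: no successors, so □□¬q holds vacuously. ✓
w1: successors {w0, w1}; □¬q there: w0:T, w1:F. ✗
w2: successors {w0, w2}; □¬q there: w0:T, w2:F. ✗
w3: successors {w1, w3}; □¬q there: w1:F, w3:F. ✗
w4: successors {w0, w4}; □¬q there: w0:T, w4:F. ✗

{w0}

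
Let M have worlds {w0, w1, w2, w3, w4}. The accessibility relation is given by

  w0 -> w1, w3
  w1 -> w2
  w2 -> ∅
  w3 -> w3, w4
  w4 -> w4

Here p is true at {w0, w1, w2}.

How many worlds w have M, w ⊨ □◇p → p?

w0: □◇p is F, p is T. ✓
w1: □◇p is F, p is T. ✓
w2: □◇p is T, p is T. ✓
w3: □◇p is F, p is F. ✓
w4: □◇p is F, p is F. ✓
Satisfying worlds: {w0, w1, w2, w3, w4}.

5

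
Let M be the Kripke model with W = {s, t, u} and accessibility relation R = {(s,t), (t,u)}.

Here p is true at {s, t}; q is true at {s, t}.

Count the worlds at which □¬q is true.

2

s: successors {t}; ¬q there: t:F. ✗
t: successors {u}; ¬q there: u:T. ✓
u: no successors, so □¬q holds vacuously. ✓
Satisfying worlds: {t, u}.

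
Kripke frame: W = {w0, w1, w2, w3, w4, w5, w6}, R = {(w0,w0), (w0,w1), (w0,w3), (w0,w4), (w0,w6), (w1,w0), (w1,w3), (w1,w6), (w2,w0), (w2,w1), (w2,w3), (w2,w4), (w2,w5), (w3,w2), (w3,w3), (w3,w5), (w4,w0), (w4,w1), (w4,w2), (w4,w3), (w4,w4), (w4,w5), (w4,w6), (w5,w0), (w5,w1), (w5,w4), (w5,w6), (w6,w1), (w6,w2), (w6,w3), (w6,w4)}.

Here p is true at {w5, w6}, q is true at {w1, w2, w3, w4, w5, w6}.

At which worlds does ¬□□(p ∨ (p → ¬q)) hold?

w0: □□(p ∨ (p → ¬q)) is T. ✗
w1: □□(p ∨ (p → ¬q)) is T. ✗
w2: □□(p ∨ (p → ¬q)) is T. ✗
w3: □□(p ∨ (p → ¬q)) is T. ✗
w4: □□(p ∨ (p → ¬q)) is T. ✗
w5: □□(p ∨ (p → ¬q)) is T. ✗
w6: □□(p ∨ (p → ¬q)) is T. ✗

∅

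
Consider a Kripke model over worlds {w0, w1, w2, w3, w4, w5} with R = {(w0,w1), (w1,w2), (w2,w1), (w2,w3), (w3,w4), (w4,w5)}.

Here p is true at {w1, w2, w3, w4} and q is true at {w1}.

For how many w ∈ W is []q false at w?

4

w0: successors {w1}; q there: w1:T. ✓
w1: successors {w2}; q there: w2:F. ✗
w2: successors {w1, w3}; q there: w1:T, w3:F. ✗
w3: successors {w4}; q there: w4:F. ✗
w4: successors {w5}; q there: w5:F. ✗
w5: no successors, so []q holds vacuously. ✓
Satisfying worlds: {w0, w5}.
So []q fails at the other 4 worlds.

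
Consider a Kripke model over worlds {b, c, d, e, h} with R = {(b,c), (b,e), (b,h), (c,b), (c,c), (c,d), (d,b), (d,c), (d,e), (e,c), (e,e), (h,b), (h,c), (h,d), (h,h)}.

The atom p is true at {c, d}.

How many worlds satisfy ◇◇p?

b: successors {c, e, h}; ◇p there: c:T, e:T, h:T. ✓
c: successors {b, c, d}; ◇p there: b:T, c:T, d:T. ✓
d: successors {b, c, e}; ◇p there: b:T, c:T, e:T. ✓
e: successors {c, e}; ◇p there: c:T, e:T. ✓
h: successors {b, c, d, h}; ◇p there: b:T, c:T, d:T, h:T. ✓
Satisfying worlds: {b, c, d, e, h}.

5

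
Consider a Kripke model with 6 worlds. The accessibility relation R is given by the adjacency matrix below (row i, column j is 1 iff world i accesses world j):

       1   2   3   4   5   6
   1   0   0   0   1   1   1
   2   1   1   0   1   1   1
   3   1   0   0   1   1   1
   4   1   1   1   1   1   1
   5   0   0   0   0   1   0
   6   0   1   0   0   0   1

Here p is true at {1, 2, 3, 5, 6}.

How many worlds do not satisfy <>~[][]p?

1

1: successors {4, 5, 6}; ~[][]p there: 4:T, 5:F, 6:T. ✓
2: successors {1, 2, 4, 5, 6}; ~[][]p there: 1:T, 2:T, 4:T, 5:F, 6:T. ✓
3: successors {1, 4, 5, 6}; ~[][]p there: 1:T, 4:T, 5:F, 6:T. ✓
4: successors {1, 2, 3, 4, 5, 6}; ~[][]p there: 1:T, 2:T, 3:T, 4:T, 5:F, 6:T. ✓
5: successors {5}; ~[][]p there: 5:F. ✗
6: successors {2, 6}; ~[][]p there: 2:T, 6:T. ✓
Satisfying worlds: {1, 2, 3, 4, 6}.
So <>~[][]p fails at the other 1 world.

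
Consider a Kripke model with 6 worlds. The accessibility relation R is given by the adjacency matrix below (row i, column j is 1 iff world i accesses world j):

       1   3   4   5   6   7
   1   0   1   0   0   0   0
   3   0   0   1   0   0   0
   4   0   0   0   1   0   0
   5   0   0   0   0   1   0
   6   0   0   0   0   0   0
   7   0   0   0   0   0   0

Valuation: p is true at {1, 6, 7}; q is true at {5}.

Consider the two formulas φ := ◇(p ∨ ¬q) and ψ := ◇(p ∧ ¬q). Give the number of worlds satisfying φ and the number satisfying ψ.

For ◇(p ∨ ¬q):
1: successors {3}; p ∨ ¬q there: 3:T. ✓
3: successors {4}; p ∨ ¬q there: 4:T. ✓
4: successors {5}; p ∨ ¬q there: 5:F. ✗
5: successors {6}; p ∨ ¬q there: 6:T. ✓
6: no successors, so ◇(p ∨ ¬q) fails. ✗
7: no successors, so ◇(p ∨ ¬q) fails. ✗
— 3 worlds.
For ◇(p ∧ ¬q):
1: successors {3}; p ∧ ¬q there: 3:F. ✗
3: successors {4}; p ∧ ¬q there: 4:F. ✗
4: successors {5}; p ∧ ¬q there: 5:F. ✗
5: successors {6}; p ∧ ¬q there: 6:T. ✓
6: no successors, so ◇(p ∧ ¬q) fails. ✗
7: no successors, so ◇(p ∧ ¬q) fails. ✗
— 1 world.

3 and 1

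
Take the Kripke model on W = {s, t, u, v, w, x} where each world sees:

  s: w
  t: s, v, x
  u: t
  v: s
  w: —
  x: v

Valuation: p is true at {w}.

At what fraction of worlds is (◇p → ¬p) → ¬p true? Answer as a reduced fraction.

5/6

s: ◇p → ¬p is T, ¬p is T. ✓
t: ◇p → ¬p is T, ¬p is T. ✓
u: ◇p → ¬p is T, ¬p is T. ✓
v: ◇p → ¬p is T, ¬p is T. ✓
w: ◇p → ¬p is T, ¬p is F. ✗
x: ◇p → ¬p is T, ¬p is T. ✓
That's 5 of 6 worlds, so 5/6.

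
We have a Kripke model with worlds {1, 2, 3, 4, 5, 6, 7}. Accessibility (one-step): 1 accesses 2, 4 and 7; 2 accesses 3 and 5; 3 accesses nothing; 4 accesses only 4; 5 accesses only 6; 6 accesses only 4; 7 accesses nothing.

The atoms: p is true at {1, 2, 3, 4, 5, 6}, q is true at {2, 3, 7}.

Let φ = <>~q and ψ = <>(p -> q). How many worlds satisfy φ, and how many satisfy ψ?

5 and 2

For <>~q:
1: successors {2, 4, 7}; ~q there: 2:F, 4:T, 7:F. ✓
2: successors {3, 5}; ~q there: 3:F, 5:T. ✓
3: no successors, so <>~q fails. ✗
4: successors {4}; ~q there: 4:T. ✓
5: successors {6}; ~q there: 6:T. ✓
6: successors {4}; ~q there: 4:T. ✓
7: no successors, so <>~q fails. ✗
— 5 worlds.
For <>(p -> q):
1: successors {2, 4, 7}; p -> q there: 2:T, 4:F, 7:T. ✓
2: successors {3, 5}; p -> q there: 3:T, 5:F. ✓
3: no successors, so <>(p -> q) fails. ✗
4: successors {4}; p -> q there: 4:F. ✗
5: successors {6}; p -> q there: 6:F. ✗
6: successors {4}; p -> q there: 4:F. ✗
7: no successors, so <>(p -> q) fails. ✗
— 2 worlds.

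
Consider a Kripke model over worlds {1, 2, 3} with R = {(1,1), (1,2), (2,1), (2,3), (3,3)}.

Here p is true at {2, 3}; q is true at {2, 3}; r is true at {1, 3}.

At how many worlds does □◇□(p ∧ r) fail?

1: successors {1, 2}; ◇□(p ∧ r) there: 1:F, 2:T. ✗
2: successors {1, 3}; ◇□(p ∧ r) there: 1:F, 3:T. ✗
3: successors {3}; ◇□(p ∧ r) there: 3:T. ✓
Satisfying worlds: {3}.
So □◇□(p ∧ r) fails at the other 2 worlds.

2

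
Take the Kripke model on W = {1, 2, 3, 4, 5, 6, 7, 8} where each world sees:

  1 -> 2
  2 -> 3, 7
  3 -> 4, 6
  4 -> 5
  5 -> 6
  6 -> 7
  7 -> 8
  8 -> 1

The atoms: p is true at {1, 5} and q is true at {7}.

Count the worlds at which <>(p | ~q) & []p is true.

1: <>(p | ~q) is T, []p is F. ✗
2: <>(p | ~q) is T, []p is F. ✗
3: <>(p | ~q) is T, []p is F. ✗
4: <>(p | ~q) is T, []p is T. ✓
5: <>(p | ~q) is T, []p is F. ✗
6: <>(p | ~q) is F, []p is F. ✗
7: <>(p | ~q) is T, []p is F. ✗
8: <>(p | ~q) is T, []p is T. ✓
Satisfying worlds: {4, 8}.

2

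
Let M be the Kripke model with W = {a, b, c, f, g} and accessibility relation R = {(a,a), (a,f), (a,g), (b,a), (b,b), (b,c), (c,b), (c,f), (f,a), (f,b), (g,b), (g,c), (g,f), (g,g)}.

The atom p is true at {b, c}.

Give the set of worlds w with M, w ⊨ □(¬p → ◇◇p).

a: successors {a, f, g}; ¬p → ◇◇p there: a:T, f:T, g:T. ✓
b: successors {a, b, c}; ¬p → ◇◇p there: a:T, b:T, c:T. ✓
c: successors {b, f}; ¬p → ◇◇p there: b:T, f:T. ✓
f: successors {a, b}; ¬p → ◇◇p there: a:T, b:T. ✓
g: successors {b, c, f, g}; ¬p → ◇◇p there: b:T, c:T, f:T, g:T. ✓

{a, b, c, f, g}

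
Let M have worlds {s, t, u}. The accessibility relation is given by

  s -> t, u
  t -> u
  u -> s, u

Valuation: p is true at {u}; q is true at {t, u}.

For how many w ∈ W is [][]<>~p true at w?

2

s: successors {t, u}; []<>~p there: t:T, u:T. ✓
t: successors {u}; []<>~p there: u:T. ✓
u: successors {s, u}; []<>~p there: s:F, u:T. ✗
Satisfying worlds: {s, t}.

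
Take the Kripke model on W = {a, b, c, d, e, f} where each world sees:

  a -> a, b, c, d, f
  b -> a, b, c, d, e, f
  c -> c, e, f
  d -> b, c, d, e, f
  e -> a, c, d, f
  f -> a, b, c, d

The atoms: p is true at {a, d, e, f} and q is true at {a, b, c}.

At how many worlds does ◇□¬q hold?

a: successors {a, b, c, d, f}; □¬q there: a:F, b:F, c:F, d:F, f:F. ✗
b: successors {a, b, c, d, e, f}; □¬q there: a:F, b:F, c:F, d:F, e:F, f:F. ✗
c: successors {c, e, f}; □¬q there: c:F, e:F, f:F. ✗
d: successors {b, c, d, e, f}; □¬q there: b:F, c:F, d:F, e:F, f:F. ✗
e: successors {a, c, d, f}; □¬q there: a:F, c:F, d:F, f:F. ✗
f: successors {a, b, c, d}; □¬q there: a:F, b:F, c:F, d:F. ✗
Satisfying worlds: ∅.

0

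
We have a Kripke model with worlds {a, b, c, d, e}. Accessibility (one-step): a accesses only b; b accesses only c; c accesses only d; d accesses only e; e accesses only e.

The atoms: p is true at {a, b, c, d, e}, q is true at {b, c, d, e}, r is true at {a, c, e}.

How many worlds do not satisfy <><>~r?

a: successors {b}; <>~r there: b:F. ✗
b: successors {c}; <>~r there: c:T. ✓
c: successors {d}; <>~r there: d:F. ✗
d: successors {e}; <>~r there: e:F. ✗
e: successors {e}; <>~r there: e:F. ✗
Satisfying worlds: {b}.
So <><>~r fails at the other 4 worlds.

4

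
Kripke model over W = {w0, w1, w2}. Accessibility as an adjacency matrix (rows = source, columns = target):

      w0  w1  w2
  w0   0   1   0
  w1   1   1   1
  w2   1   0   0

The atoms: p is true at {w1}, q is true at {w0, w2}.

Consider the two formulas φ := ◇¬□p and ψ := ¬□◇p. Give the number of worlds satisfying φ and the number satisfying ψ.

For ◇¬□p:
w0: successors {w1}; ¬□p there: w1:T. ✓
w1: successors {w0, w1, w2}; ¬□p there: w0:F, w1:T, w2:T. ✓
w2: successors {w0}; ¬□p there: w0:F. ✗
— 2 worlds.
For ¬□◇p:
w0: □◇p is T. ✗
w1: □◇p is F. ✓
w2: □◇p is T. ✗
— 1 world.

2 and 1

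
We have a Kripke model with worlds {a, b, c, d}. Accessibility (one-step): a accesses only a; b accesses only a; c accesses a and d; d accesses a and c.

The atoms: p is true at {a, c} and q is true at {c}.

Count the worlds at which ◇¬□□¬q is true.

1

a: successors {a}; ¬□□¬q there: a:F. ✗
b: successors {a}; ¬□□¬q there: a:F. ✗
c: successors {a, d}; ¬□□¬q there: a:F, d:F. ✗
d: successors {a, c}; ¬□□¬q there: a:F, c:T. ✓
Satisfying worlds: {d}.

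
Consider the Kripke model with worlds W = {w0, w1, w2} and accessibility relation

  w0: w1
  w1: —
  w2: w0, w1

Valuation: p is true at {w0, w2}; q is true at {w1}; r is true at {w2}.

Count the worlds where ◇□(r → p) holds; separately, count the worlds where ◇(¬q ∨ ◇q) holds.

2 and 1

For ◇□(r → p):
w0: successors {w1}; □(r → p) there: w1:T. ✓
w1: no successors, so ◇□(r → p) fails. ✗
w2: successors {w0, w1}; □(r → p) there: w0:T, w1:T. ✓
— 2 worlds.
For ◇(¬q ∨ ◇q):
w0: successors {w1}; ¬q ∨ ◇q there: w1:F. ✗
w1: no successors, so ◇(¬q ∨ ◇q) fails. ✗
w2: successors {w0, w1}; ¬q ∨ ◇q there: w0:T, w1:F. ✓
— 1 world.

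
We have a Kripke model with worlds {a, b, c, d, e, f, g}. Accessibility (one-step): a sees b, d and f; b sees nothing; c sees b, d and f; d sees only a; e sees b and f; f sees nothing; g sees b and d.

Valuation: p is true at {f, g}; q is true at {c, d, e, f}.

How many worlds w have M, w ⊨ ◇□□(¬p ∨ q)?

a: successors {b, d, f}; □□(¬p ∨ q) there: b:T, d:T, f:T. ✓
b: no successors, so ◇□□(¬p ∨ q) fails. ✗
c: successors {b, d, f}; □□(¬p ∨ q) there: b:T, d:T, f:T. ✓
d: successors {a}; □□(¬p ∨ q) there: a:T. ✓
e: successors {b, f}; □□(¬p ∨ q) there: b:T, f:T. ✓
f: no successors, so ◇□□(¬p ∨ q) fails. ✗
g: successors {b, d}; □□(¬p ∨ q) there: b:T, d:T. ✓
Satisfying worlds: {a, c, d, e, g}.

5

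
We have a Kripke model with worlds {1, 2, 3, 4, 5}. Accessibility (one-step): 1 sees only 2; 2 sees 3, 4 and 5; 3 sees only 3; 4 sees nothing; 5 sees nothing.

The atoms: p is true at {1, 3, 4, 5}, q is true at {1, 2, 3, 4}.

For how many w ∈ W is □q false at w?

1

1: successors {2}; q there: 2:T. ✓
2: successors {3, 4, 5}; q there: 3:T, 4:T, 5:F. ✗
3: successors {3}; q there: 3:T. ✓
4: no successors, so □q holds vacuously. ✓
5: no successors, so □q holds vacuously. ✓
Satisfying worlds: {1, 3, 4, 5}.
So □q fails at the other 1 world.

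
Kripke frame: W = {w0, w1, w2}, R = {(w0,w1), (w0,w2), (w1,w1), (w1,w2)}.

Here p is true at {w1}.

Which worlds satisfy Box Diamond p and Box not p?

{w2}

w0: Box Diamond p is F, Box not p is F. ✗
w1: Box Diamond p is F, Box not p is F. ✗
w2: Box Diamond p is T, Box not p is T. ✓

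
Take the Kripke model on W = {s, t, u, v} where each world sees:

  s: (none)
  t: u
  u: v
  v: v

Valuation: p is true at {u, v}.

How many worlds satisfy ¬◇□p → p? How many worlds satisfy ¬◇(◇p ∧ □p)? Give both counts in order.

For ¬◇□p → p:
s: ¬◇□p is T, p is F. ✗
t: ¬◇□p is F, p is F. ✓
u: ¬◇□p is F, p is T. ✓
v: ¬◇□p is F, p is T. ✓
— 3 worlds.
For ¬◇(◇p ∧ □p):
s: ◇(◇p ∧ □p) is F. ✓
t: ◇(◇p ∧ □p) is T. ✗
u: ◇(◇p ∧ □p) is T. ✗
v: ◇(◇p ∧ □p) is T. ✗
— 1 world.

3 and 1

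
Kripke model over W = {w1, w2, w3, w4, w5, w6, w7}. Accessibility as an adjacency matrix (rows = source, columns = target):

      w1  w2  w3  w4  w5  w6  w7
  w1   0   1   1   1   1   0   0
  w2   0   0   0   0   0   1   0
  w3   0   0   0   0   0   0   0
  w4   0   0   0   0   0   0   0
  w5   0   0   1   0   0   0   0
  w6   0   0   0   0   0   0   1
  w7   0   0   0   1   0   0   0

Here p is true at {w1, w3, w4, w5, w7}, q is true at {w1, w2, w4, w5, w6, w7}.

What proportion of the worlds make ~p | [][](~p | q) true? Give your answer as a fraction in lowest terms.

6/7

w1: ~p is F, [][](~p | q) is F. ✗
w2: ~p is T, [][](~p | q) is T. ✓
w3: ~p is F, [][](~p | q) is T. ✓
w4: ~p is F, [][](~p | q) is T. ✓
w5: ~p is F, [][](~p | q) is T. ✓
w6: ~p is T, [][](~p | q) is T. ✓
w7: ~p is F, [][](~p | q) is T. ✓
That's 6 of 7 worlds, so 6/7.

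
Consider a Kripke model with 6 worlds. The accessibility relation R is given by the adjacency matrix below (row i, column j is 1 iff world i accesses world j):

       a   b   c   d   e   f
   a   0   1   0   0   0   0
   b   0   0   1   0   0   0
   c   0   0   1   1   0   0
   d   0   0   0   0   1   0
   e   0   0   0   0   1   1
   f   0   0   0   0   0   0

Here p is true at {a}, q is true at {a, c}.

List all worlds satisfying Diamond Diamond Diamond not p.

{a, b, c, d, e}

a: successors {b}; Diamond Diamond not p there: b:T. ✓
b: successors {c}; Diamond Diamond not p there: c:T. ✓
c: successors {c, d}; Diamond Diamond not p there: c:T, d:T. ✓
d: successors {e}; Diamond Diamond not p there: e:T. ✓
e: successors {e, f}; Diamond Diamond not p there: e:T, f:F. ✓
f: no successors, so Diamond Diamond Diamond not p fails. ✗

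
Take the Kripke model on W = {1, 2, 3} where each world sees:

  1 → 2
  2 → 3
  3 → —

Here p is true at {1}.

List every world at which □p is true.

{3}

1: successors {2}; p there: 2:F. ✗
2: successors {3}; p there: 3:F. ✗
3: no successors, so □p holds vacuously. ✓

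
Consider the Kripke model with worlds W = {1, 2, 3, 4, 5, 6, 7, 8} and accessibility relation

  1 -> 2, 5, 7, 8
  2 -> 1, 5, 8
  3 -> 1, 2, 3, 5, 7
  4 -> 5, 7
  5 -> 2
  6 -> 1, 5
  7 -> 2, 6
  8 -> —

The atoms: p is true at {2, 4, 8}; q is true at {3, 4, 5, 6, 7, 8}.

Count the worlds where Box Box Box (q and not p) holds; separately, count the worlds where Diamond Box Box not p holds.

1 and 2

For Box Box Box (q and not p):
1: successors {2, 5, 7, 8}; Box Box (q and not p) there: 2:F, 5:F, 7:F, 8:T. ✗
2: successors {1, 5, 8}; Box Box (q and not p) there: 1:F, 5:F, 8:T. ✗
3: successors {1, 2, 3, 5, 7}; Box Box (q and not p) there: 1:F, 2:F, 3:F, 5:F, 7:F. ✗
4: successors {5, 7}; Box Box (q and not p) there: 5:F, 7:F. ✗
5: successors {2}; Box Box (q and not p) there: 2:F. ✗
6: successors {1, 5}; Box Box (q and not p) there: 1:F, 5:F. ✗
7: successors {2, 6}; Box Box (q and not p) there: 2:F, 6:F. ✗
8: no successors, so Box Box Box (q and not p) holds vacuously. ✓
— 1 world.
For Diamond Box Box not p:
1: successors {2, 5, 7, 8}; Box Box not p there: 2:F, 5:F, 7:F, 8:T. ✓
2: successors {1, 5, 8}; Box Box not p there: 1:F, 5:F, 8:T. ✓
3: successors {1, 2, 3, 5, 7}; Box Box not p there: 1:F, 2:F, 3:F, 5:F, 7:F. ✗
4: successors {5, 7}; Box Box not p there: 5:F, 7:F. ✗
5: successors {2}; Box Box not p there: 2:F. ✗
6: successors {1, 5}; Box Box not p there: 1:F, 5:F. ✗
7: successors {2, 6}; Box Box not p there: 2:F, 6:F. ✗
8: no successors, so Diamond Box Box not p fails. ✗
— 2 worlds.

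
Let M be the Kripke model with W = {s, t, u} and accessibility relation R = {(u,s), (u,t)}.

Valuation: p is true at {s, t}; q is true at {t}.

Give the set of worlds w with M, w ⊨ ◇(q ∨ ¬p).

s: no successors, so ◇(q ∨ ¬p) fails. ✗
t: no successors, so ◇(q ∨ ¬p) fails. ✗
u: successors {s, t}; q ∨ ¬p there: s:F, t:T. ✓

{u}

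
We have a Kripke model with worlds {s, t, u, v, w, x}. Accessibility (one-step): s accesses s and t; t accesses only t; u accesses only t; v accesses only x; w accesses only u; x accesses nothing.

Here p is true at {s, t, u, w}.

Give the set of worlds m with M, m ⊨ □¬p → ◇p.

s: □¬p is F, ◇p is T. ✓
t: □¬p is F, ◇p is T. ✓
u: □¬p is F, ◇p is T. ✓
v: □¬p is T, ◇p is F. ✗
w: □¬p is F, ◇p is T. ✓
x: □¬p is T, ◇p is F. ✗

{s, t, u, w}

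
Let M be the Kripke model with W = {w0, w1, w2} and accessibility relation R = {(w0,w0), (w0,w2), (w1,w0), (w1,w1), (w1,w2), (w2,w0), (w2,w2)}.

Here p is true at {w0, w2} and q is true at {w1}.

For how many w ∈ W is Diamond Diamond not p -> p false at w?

w0: Diamond Diamond not p is F, p is T. ✓
w1: Diamond Diamond not p is T, p is F. ✗
w2: Diamond Diamond not p is F, p is T. ✓
Satisfying worlds: {w0, w2}.
So Diamond Diamond not p -> p fails at the other 1 world.

1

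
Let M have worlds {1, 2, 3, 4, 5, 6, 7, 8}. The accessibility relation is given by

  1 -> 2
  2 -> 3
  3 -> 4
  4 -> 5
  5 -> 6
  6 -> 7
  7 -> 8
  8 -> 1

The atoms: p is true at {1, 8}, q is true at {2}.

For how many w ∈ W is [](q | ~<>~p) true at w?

3

1: successors {2}; q | ~<>~p there: 2:T. ✓
2: successors {3}; q | ~<>~p there: 3:F. ✗
3: successors {4}; q | ~<>~p there: 4:F. ✗
4: successors {5}; q | ~<>~p there: 5:F. ✗
5: successors {6}; q | ~<>~p there: 6:F. ✗
6: successors {7}; q | ~<>~p there: 7:T. ✓
7: successors {8}; q | ~<>~p there: 8:T. ✓
8: successors {1}; q | ~<>~p there: 1:F. ✗
Satisfying worlds: {1, 6, 7}.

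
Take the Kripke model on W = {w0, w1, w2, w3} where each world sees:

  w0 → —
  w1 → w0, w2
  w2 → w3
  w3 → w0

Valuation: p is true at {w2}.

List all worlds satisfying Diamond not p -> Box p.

{w0}

w0: Diamond not p is F, Box p is T. ✓
w1: Diamond not p is T, Box p is F. ✗
w2: Diamond not p is T, Box p is F. ✗
w3: Diamond not p is T, Box p is F. ✗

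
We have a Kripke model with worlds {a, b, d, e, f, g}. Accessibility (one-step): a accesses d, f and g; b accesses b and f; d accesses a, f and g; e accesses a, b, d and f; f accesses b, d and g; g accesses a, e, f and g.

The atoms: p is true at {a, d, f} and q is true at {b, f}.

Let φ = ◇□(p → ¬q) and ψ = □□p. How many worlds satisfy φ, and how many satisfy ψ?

For ◇□(p → ¬q):
a: successors {d, f, g}; □(p → ¬q) there: d:F, f:T, g:F. ✓
b: successors {b, f}; □(p → ¬q) there: b:F, f:T. ✓
d: successors {a, f, g}; □(p → ¬q) there: a:F, f:T, g:F. ✓
e: successors {a, b, d, f}; □(p → ¬q) there: a:F, b:F, d:F, f:T. ✓
f: successors {b, d, g}; □(p → ¬q) there: b:F, d:F, g:F. ✗
g: successors {a, e, f, g}; □(p → ¬q) there: a:F, e:F, f:T, g:F. ✓
— 5 worlds.
For □□p:
a: successors {d, f, g}; □p there: d:F, f:F, g:F. ✗
b: successors {b, f}; □p there: b:F, f:F. ✗
d: successors {a, f, g}; □p there: a:F, f:F, g:F. ✗
e: successors {a, b, d, f}; □p there: a:F, b:F, d:F, f:F. ✗
f: successors {b, d, g}; □p there: b:F, d:F, g:F. ✗
g: successors {a, e, f, g}; □p there: a:F, e:F, f:F, g:F. ✗
— 0 worlds.

5 and 0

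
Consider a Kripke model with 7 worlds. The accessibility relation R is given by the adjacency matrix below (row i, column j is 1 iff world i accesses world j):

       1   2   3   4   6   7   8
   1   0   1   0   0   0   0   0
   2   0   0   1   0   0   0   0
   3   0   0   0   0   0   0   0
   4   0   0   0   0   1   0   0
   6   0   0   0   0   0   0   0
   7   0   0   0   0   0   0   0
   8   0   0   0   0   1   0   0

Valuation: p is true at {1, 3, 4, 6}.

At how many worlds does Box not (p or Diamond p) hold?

3

1: successors {2}; not (p or Diamond p) there: 2:F. ✗
2: successors {3}; not (p or Diamond p) there: 3:F. ✗
3: no successors, so Box not (p or Diamond p) holds vacuously. ✓
4: successors {6}; not (p or Diamond p) there: 6:F. ✗
6: no successors, so Box not (p or Diamond p) holds vacuously. ✓
7: no successors, so Box not (p or Diamond p) holds vacuously. ✓
8: successors {6}; not (p or Diamond p) there: 6:F. ✗
Satisfying worlds: {3, 6, 7}.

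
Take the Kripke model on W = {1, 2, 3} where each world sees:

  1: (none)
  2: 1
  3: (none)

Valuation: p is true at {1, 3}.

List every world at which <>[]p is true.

1: no successors, so <>[]p fails. ✗
2: successors {1}; []p there: 1:T. ✓
3: no successors, so <>[]p fails. ✗

{2}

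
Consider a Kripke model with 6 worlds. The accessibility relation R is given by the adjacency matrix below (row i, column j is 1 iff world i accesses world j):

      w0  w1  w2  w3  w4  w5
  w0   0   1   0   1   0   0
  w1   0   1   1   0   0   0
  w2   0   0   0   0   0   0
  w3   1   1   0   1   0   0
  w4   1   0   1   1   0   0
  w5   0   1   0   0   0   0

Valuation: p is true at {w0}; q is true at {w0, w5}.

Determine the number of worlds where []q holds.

w0: successors {w1, w3}; q there: w1:F, w3:F. ✗
w1: successors {w1, w2}; q there: w1:F, w2:F. ✗
w2: no successors, so []q holds vacuously. ✓
w3: successors {w0, w1, w3}; q there: w0:T, w1:F, w3:F. ✗
w4: successors {w0, w2, w3}; q there: w0:T, w2:F, w3:F. ✗
w5: successors {w1}; q there: w1:F. ✗
Satisfying worlds: {w2}.

1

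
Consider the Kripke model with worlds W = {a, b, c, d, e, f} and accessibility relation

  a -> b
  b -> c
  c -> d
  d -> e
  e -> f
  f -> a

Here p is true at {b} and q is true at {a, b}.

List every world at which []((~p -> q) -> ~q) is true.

{b, c, d, e}

a: successors {b}; (~p -> q) -> ~q there: b:F. ✗
b: successors {c}; (~p -> q) -> ~q there: c:T. ✓
c: successors {d}; (~p -> q) -> ~q there: d:T. ✓
d: successors {e}; (~p -> q) -> ~q there: e:T. ✓
e: successors {f}; (~p -> q) -> ~q there: f:T. ✓
f: successors {a}; (~p -> q) -> ~q there: a:F. ✗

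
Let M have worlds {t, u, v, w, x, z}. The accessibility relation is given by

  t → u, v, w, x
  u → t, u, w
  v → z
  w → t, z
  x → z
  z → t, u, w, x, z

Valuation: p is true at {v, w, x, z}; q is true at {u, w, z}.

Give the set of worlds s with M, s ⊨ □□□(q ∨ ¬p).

∅

t: successors {u, v, w, x}; □□(q ∨ ¬p) there: u:F, v:F, w:F, x:F. ✗
u: successors {t, u, w}; □□(q ∨ ¬p) there: t:T, u:F, w:F. ✗
v: successors {z}; □□(q ∨ ¬p) there: z:F. ✗
w: successors {t, z}; □□(q ∨ ¬p) there: t:T, z:F. ✗
x: successors {z}; □□(q ∨ ¬p) there: z:F. ✗
z: successors {t, u, w, x, z}; □□(q ∨ ¬p) there: t:T, u:F, w:F, x:F, z:F. ✗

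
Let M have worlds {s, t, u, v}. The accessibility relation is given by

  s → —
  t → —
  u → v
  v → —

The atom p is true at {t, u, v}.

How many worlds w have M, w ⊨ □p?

s: no successors, so □p holds vacuously. ✓
t: no successors, so □p holds vacuously. ✓
u: successors {v}; p there: v:T. ✓
v: no successors, so □p holds vacuously. ✓
Satisfying worlds: {s, t, u, v}.

4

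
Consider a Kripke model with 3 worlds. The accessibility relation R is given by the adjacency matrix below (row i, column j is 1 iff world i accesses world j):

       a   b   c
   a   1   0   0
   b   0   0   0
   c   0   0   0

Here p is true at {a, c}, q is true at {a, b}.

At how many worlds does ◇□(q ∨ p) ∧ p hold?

1

a: ◇□(q ∨ p) is T, p is T. ✓
b: ◇□(q ∨ p) is F, p is F. ✗
c: ◇□(q ∨ p) is F, p is T. ✗
Satisfying worlds: {a}.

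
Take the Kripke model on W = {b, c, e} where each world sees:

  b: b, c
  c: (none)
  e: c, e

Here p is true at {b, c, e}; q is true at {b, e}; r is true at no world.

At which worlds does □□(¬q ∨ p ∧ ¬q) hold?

b: successors {b, c}; □(¬q ∨ p ∧ ¬q) there: b:F, c:T. ✗
c: no successors, so □□(¬q ∨ p ∧ ¬q) holds vacuously. ✓
e: successors {c, e}; □(¬q ∨ p ∧ ¬q) there: c:T, e:F. ✗

{c}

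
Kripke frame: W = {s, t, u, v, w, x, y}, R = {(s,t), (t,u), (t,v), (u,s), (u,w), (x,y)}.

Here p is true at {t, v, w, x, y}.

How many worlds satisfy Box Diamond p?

4

s: successors {t}; Diamond p there: t:T. ✓
t: successors {u, v}; Diamond p there: u:T, v:F. ✗
u: successors {s, w}; Diamond p there: s:T, w:F. ✗
v: no successors, so Box Diamond p holds vacuously. ✓
w: no successors, so Box Diamond p holds vacuously. ✓
x: successors {y}; Diamond p there: y:F. ✗
y: no successors, so Box Diamond p holds vacuously. ✓
Satisfying worlds: {s, v, w, y}.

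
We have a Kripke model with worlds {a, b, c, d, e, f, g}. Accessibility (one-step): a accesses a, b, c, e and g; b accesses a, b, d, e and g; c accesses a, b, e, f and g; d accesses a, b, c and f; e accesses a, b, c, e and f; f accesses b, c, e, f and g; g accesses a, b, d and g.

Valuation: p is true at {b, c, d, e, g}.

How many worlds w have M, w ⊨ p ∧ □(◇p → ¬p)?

0

a: p is F, □(◇p → ¬p) is F. ✗
b: p is T, □(◇p → ¬p) is F. ✗
c: p is T, □(◇p → ¬p) is F. ✗
d: p is T, □(◇p → ¬p) is F. ✗
e: p is T, □(◇p → ¬p) is F. ✗
f: p is F, □(◇p → ¬p) is F. ✗
g: p is T, □(◇p → ¬p) is F. ✗
Satisfying worlds: ∅.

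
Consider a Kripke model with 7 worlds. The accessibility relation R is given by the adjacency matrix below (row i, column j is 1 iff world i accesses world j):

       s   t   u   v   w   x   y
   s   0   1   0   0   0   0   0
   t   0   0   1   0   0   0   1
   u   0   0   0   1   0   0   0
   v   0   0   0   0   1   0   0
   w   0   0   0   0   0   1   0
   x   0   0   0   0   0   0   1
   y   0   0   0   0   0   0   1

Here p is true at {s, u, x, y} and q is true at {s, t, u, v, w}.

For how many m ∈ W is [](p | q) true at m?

7

s: successors {t}; p | q there: t:T. ✓
t: successors {u, y}; p | q there: u:T, y:T. ✓
u: successors {v}; p | q there: v:T. ✓
v: successors {w}; p | q there: w:T. ✓
w: successors {x}; p | q there: x:T. ✓
x: successors {y}; p | q there: y:T. ✓
y: successors {y}; p | q there: y:T. ✓
Satisfying worlds: {s, t, u, v, w, x, y}.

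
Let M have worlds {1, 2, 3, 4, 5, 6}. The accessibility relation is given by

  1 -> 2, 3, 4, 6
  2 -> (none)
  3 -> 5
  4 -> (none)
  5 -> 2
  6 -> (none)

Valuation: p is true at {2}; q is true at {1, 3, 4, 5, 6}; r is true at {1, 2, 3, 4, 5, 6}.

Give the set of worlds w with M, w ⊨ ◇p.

1: successors {2, 3, 4, 6}; p there: 2:T, 3:F, 4:F, 6:F. ✓
2: no successors, so ◇p fails. ✗
3: successors {5}; p there: 5:F. ✗
4: no successors, so ◇p fails. ✗
5: successors {2}; p there: 2:T. ✓
6: no successors, so ◇p fails. ✗

{1, 5}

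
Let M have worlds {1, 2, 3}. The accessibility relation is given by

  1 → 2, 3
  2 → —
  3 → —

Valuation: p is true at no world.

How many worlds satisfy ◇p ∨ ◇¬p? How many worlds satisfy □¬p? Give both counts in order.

1 and 3

For ◇p ∨ ◇¬p:
1: ◇p is F, ◇¬p is T. ✓
2: ◇p is F, ◇¬p is F. ✗
3: ◇p is F, ◇¬p is F. ✗
— 1 world.
For □¬p:
1: successors {2, 3}; ¬p there: 2:T, 3:T. ✓
2: no successors, so □¬p holds vacuously. ✓
3: no successors, so □¬p holds vacuously. ✓
— 3 worlds.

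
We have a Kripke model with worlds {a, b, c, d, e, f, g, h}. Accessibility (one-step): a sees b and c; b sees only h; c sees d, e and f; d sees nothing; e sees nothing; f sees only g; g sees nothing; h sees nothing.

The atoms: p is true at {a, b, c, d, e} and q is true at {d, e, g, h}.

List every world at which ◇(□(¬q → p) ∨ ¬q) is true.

{a, b, c, f}

a: successors {b, c}; □(¬q → p) ∨ ¬q there: b:T, c:T. ✓
b: successors {h}; □(¬q → p) ∨ ¬q there: h:T. ✓
c: successors {d, e, f}; □(¬q → p) ∨ ¬q there: d:T, e:T, f:T. ✓
d: no successors, so ◇(□(¬q → p) ∨ ¬q) fails. ✗
e: no successors, so ◇(□(¬q → p) ∨ ¬q) fails. ✗
f: successors {g}; □(¬q → p) ∨ ¬q there: g:T. ✓
g: no successors, so ◇(□(¬q → p) ∨ ¬q) fails. ✗
h: no successors, so ◇(□(¬q → p) ∨ ¬q) fails. ✗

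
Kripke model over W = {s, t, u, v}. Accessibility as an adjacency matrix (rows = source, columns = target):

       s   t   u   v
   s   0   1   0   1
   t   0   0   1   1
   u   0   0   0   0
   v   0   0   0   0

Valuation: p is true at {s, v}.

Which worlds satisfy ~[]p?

s: []p is F. ✓
t: []p is F. ✓
u: []p is T. ✗
v: []p is T. ✗

{s, t}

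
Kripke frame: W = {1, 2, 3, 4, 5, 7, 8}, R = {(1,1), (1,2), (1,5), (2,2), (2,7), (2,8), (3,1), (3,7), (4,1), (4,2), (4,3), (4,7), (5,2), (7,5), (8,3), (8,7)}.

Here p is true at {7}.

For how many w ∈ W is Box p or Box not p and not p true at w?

2

1: Box p is F, Box not p and not p is T. ✓
2: Box p is F, Box not p and not p is F. ✗
3: Box p is F, Box not p and not p is F. ✗
4: Box p is F, Box not p and not p is F. ✗
5: Box p is F, Box not p and not p is T. ✓
7: Box p is F, Box not p and not p is F. ✗
8: Box p is F, Box not p and not p is F. ✗
Satisfying worlds: {1, 5}.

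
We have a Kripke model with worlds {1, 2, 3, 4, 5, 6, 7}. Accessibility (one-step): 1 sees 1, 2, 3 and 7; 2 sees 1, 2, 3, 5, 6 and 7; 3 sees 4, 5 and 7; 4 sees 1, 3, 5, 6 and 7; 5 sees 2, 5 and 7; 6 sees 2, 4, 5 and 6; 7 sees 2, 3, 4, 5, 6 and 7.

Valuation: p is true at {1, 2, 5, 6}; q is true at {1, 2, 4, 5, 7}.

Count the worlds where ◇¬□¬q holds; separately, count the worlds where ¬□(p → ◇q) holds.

For ◇¬□¬q:
1: successors {1, 2, 3, 7}; ¬□¬q there: 1:T, 2:T, 3:T, 7:T. ✓
2: successors {1, 2, 3, 5, 6, 7}; ¬□¬q there: 1:T, 2:T, 3:T, 5:T, 6:T, 7:T. ✓
3: successors {4, 5, 7}; ¬□¬q there: 4:T, 5:T, 7:T. ✓
4: successors {1, 3, 5, 6, 7}; ¬□¬q there: 1:T, 3:T, 5:T, 6:T, 7:T. ✓
5: successors {2, 5, 7}; ¬□¬q there: 2:T, 5:T, 7:T. ✓
6: successors {2, 4, 5, 6}; ¬□¬q there: 2:T, 4:T, 5:T, 6:T. ✓
7: successors {2, 3, 4, 5, 6, 7}; ¬□¬q there: 2:T, 3:T, 4:T, 5:T, 6:T, 7:T. ✓
— 7 worlds.
For ¬□(p → ◇q):
1: □(p → ◇q) is T. ✗
2: □(p → ◇q) is T. ✗
3: □(p → ◇q) is T. ✗
4: □(p → ◇q) is T. ✗
5: □(p → ◇q) is T. ✗
6: □(p → ◇q) is T. ✗
7: □(p → ◇q) is T. ✗
— 0 worlds.

7 and 0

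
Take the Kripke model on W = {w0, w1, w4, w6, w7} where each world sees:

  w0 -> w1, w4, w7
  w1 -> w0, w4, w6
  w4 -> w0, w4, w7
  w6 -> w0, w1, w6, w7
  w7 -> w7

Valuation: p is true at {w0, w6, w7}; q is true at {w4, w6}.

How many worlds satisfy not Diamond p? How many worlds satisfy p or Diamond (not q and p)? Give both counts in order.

For not Diamond p:
w0: Diamond p is T. ✗
w1: Diamond p is T. ✗
w4: Diamond p is T. ✗
w6: Diamond p is T. ✗
w7: Diamond p is T. ✗
— 0 worlds.
For p or Diamond (not q and p):
w0: p is T, Diamond (not q and p) is T. ✓
w1: p is F, Diamond (not q and p) is T. ✓
w4: p is F, Diamond (not q and p) is T. ✓
w6: p is T, Diamond (not q and p) is T. ✓
w7: p is T, Diamond (not q and p) is T. ✓
— 5 worlds.

0 and 5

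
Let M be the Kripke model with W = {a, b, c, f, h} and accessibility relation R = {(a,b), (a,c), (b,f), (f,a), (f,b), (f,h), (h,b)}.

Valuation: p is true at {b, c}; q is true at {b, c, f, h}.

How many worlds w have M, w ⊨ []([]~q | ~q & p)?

1

a: successors {b, c}; []~q | ~q & p there: b:F, c:T. ✗
b: successors {f}; []~q | ~q & p there: f:F. ✗
c: no successors, so []([]~q | ~q & p) holds vacuously. ✓
f: successors {a, b, h}; []~q | ~q & p there: a:F, b:F, h:F. ✗
h: successors {b}; []~q | ~q & p there: b:F. ✗
Satisfying worlds: {c}.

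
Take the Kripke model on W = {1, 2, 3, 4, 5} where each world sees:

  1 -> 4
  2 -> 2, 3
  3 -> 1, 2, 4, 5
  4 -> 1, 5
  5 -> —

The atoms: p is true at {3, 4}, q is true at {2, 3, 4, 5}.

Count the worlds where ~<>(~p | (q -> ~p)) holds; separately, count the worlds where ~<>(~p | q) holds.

2 and 1

For ~<>(~p | (q -> ~p)):
1: <>(~p | (q -> ~p)) is F. ✓
2: <>(~p | (q -> ~p)) is T. ✗
3: <>(~p | (q -> ~p)) is T. ✗
4: <>(~p | (q -> ~p)) is T. ✗
5: <>(~p | (q -> ~p)) is F. ✓
— 2 worlds.
For ~<>(~p | q):
1: <>(~p | q) is T. ✗
2: <>(~p | q) is T. ✗
3: <>(~p | q) is T. ✗
4: <>(~p | q) is T. ✗
5: <>(~p | q) is F. ✓
— 1 world.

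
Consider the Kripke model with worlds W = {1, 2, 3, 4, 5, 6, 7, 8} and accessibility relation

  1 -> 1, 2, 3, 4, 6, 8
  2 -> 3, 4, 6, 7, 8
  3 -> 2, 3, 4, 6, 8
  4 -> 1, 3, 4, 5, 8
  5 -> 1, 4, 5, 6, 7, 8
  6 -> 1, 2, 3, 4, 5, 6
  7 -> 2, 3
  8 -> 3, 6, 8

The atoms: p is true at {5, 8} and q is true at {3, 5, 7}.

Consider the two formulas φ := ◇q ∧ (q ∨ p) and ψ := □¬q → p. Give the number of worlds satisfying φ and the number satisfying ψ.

For ◇q ∧ (q ∨ p):
1: ◇q is T, q ∨ p is F. ✗
2: ◇q is T, q ∨ p is F. ✗
3: ◇q is T, q ∨ p is T. ✓
4: ◇q is T, q ∨ p is F. ✗
5: ◇q is T, q ∨ p is T. ✓
6: ◇q is T, q ∨ p is F. ✗
7: ◇q is T, q ∨ p is T. ✓
8: ◇q is T, q ∨ p is T. ✓
— 4 worlds.
For □¬q → p:
1: □¬q is F, p is F. ✓
2: □¬q is F, p is F. ✓
3: □¬q is F, p is F. ✓
4: □¬q is F, p is F. ✓
5: □¬q is F, p is T. ✓
6: □¬q is F, p is F. ✓
7: □¬q is F, p is F. ✓
8: □¬q is F, p is T. ✓
— 8 worlds.

4 and 8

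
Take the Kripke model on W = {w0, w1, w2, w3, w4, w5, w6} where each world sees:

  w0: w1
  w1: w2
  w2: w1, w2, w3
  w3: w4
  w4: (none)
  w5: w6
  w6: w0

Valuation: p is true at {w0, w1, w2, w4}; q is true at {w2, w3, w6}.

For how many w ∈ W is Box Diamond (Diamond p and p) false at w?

w0: successors {w1}; Diamond (Diamond p and p) there: w1:T. ✓
w1: successors {w2}; Diamond (Diamond p and p) there: w2:T. ✓
w2: successors {w1, w2, w3}; Diamond (Diamond p and p) there: w1:T, w2:T, w3:F. ✗
w3: successors {w4}; Diamond (Diamond p and p) there: w4:F. ✗
w4: no successors, so Box Diamond (Diamond p and p) holds vacuously. ✓
w5: successors {w6}; Diamond (Diamond p and p) there: w6:T. ✓
w6: successors {w0}; Diamond (Diamond p and p) there: w0:T. ✓
Satisfying worlds: {w0, w1, w4, w5, w6}.
So Box Diamond (Diamond p and p) fails at the other 2 worlds.

2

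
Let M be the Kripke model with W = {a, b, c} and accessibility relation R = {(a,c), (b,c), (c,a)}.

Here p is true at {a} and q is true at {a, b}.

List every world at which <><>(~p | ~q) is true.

{c}

a: successors {c}; <>(~p | ~q) there: c:F. ✗
b: successors {c}; <>(~p | ~q) there: c:F. ✗
c: successors {a}; <>(~p | ~q) there: a:T. ✓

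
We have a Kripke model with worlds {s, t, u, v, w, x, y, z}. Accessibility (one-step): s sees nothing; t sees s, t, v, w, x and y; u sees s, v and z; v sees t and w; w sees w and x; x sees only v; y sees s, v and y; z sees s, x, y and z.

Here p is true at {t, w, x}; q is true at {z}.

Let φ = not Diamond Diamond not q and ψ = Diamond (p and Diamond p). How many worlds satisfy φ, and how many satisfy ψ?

For not Diamond Diamond not q:
s: Diamond Diamond not q is F. ✓
t: Diamond Diamond not q is T. ✗
u: Diamond Diamond not q is T. ✗
v: Diamond Diamond not q is T. ✗
w: Diamond Diamond not q is T. ✗
x: Diamond Diamond not q is T. ✗
y: Diamond Diamond not q is T. ✗
z: Diamond Diamond not q is T. ✗
— 1 world.
For Diamond (p and Diamond p):
s: no successors, so Diamond (p and Diamond p) fails. ✗
t: successors {s, t, v, w, x, y}; p and Diamond p there: s:F, t:T, v:F, w:T, x:F, y:F. ✓
u: successors {s, v, z}; p and Diamond p there: s:F, v:F, z:F. ✗
v: successors {t, w}; p and Diamond p there: t:T, w:T. ✓
w: successors {w, x}; p and Diamond p there: w:T, x:F. ✓
x: successors {v}; p and Diamond p there: v:F. ✗
y: successors {s, v, y}; p and Diamond p there: s:F, v:F, y:F. ✗
z: successors {s, x, y, z}; p and Diamond p there: s:F, x:F, y:F, z:F. ✗
— 3 worlds.

1 and 3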